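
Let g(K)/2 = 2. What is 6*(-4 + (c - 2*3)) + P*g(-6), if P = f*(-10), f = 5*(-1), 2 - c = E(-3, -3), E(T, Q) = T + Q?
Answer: 188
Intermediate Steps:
E(T, Q) = Q + T
c = 8 (c = 2 - (-3 - 3) = 2 - 1*(-6) = 2 + 6 = 8)
f = -5
g(K) = 4 (g(K) = 2*2 = 4)
P = 50 (P = -5*(-10) = 50)
6*(-4 + (c - 2*3)) + P*g(-6) = 6*(-4 + (8 - 2*3)) + 50*4 = 6*(-4 + (8 - 6)) + 200 = 6*(-4 + 2) + 200 = 6*(-2) + 200 = -12 + 200 = 188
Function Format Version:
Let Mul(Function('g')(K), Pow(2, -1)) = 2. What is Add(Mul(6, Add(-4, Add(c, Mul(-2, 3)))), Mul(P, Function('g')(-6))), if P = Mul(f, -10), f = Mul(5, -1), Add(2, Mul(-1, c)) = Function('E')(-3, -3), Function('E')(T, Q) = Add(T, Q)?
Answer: 188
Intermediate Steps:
Function('E')(T, Q) = Add(Q, T)
c = 8 (c = Add(2, Mul(-1, Add(-3, -3))) = Add(2, Mul(-1, -6)) = Add(2, 6) = 8)
f = -5
Function('g')(K) = 4 (Function('g')(K) = Mul(2, 2) = 4)
P = 50 (P = Mul(-5, -10) = 50)
Add(Mul(6, Add(-4, Add(c, Mul(-2, 3)))), Mul(P, Function('g')(-6))) = Add(Mul(6, Add(-4, Add(8, Mul(-2, 3)))), Mul(50, 4)) = Add(Mul(6, Add(-4, Add(8, -6))), 200) = Add(Mul(6, Add(-4, 2)), 200) = Add(Mul(6, -2), 200) = Add(-12, 200) = 188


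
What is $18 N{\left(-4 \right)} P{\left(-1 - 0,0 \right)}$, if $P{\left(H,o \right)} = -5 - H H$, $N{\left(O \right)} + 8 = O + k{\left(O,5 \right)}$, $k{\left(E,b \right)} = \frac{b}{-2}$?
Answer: $1566$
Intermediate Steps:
$k{\left(E,b \right)} = - \frac{b}{2}$ ($k{\left(E,b \right)} = b \left(- \frac{1}{2}\right) = - \frac{b}{2}$)
$N{\left(O \right)} = - \frac{21}{2} + O$ ($N{\left(O \right)} = -8 + \left(O - \frac{5}{2}\right) = -8 + \left(- \frac{5}{2} + O\right) = - \frac{21}{2} + O$)
$P{\left(H,o \right)} = -5 - H^{2}$
$18 N{\left(-4 \right)} P{\left(-1 - 0,0 \right)} = 18 \left(- \frac{21}{2} - 4\right) \left(-5 - \left(-1 - 0\right)^{2}\right) = 18 \left(- \frac{29}{2}\right) \left(-5 - \left(-1 + 0\right)^{2}\right) = - 261 \left(-5 - \left(-1\right)^{2}\right) = - 261 \left(-5 - 1\right) = \left(-261\right) \left(-6\right) = 1566$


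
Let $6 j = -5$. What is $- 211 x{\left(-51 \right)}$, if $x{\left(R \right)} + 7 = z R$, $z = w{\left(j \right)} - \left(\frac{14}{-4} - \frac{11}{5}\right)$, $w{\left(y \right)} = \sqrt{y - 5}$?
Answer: $\frac{628147}{10} + \frac{3587 i \sqrt{210}}{2} \approx 62815.0 + 25990.0 i$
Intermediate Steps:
$j = - \frac{5}{6}$ ($j = \frac{1}{6} \left(-5\right) = - \frac{5}{6} \approx -0.83333$)
$w{\left(y \right)} = \sqrt{-5 + y}$
$z = \frac{57}{10} + \frac{i \sqrt{210}}{6}$ ($z = \sqrt{-5 - \frac{5}{6}} - \left(\frac{14}{-4} - \frac{11}{5}\right) = \sqrt{- \frac{35}{6}} - \left(14 \left(- \frac{1}{4}\right) - \frac{11}{5}\right) = \frac{i \sqrt{210}}{6} - \left(- \frac{7}{2} - \frac{11}{5}\right) = \frac{i \sqrt{210}}{6} - - \frac{57}{10} = \frac{i \sqrt{210}}{6} + \frac{57}{10} = \frac{57}{10} + \frac{i \sqrt{210}}{6} \approx 5.7 + 2.4152 i$)
$x{\left(R \right)} = -7 + R \left(\frac{57}{10} + \frac{i \sqrt{210}}{6}\right)$ ($x{\left(R \right)} = -7 + \left(\frac{57}{10} + \frac{i \sqrt{210}}{6}\right) R = -7 + R \left(\frac{57}{10} + \frac{i \sqrt{210}}{6}\right)$)
$- 211 x{\left(-51 \right)} = - 211 \left(-7 + \frac{1}{30} \left(-51\right) \left(171 + 5 i \sqrt{210}\right)\right) = - 211 \left(-7 - \left(\frac{2907}{10} + \frac{17 i \sqrt{210}}{2}\right)\right) = - 211 \left(- \frac{2977}{10} - \frac{17 i \sqrt{210}}{2}\right) = \frac{628147}{10} + \frac{3587 i \sqrt{210}}{2}$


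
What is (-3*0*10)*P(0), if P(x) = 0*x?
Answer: 0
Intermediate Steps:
P(x) = 0
(-3*0*10)*P(0) = (-3*0*10)*0 = (0*10)*0 = 0*0 = 0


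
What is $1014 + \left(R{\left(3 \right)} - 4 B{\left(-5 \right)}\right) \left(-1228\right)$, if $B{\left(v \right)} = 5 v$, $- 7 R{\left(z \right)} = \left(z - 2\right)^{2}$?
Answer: $- \frac{851274}{7} \approx -1.2161 \cdot 10^{5}$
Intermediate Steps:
$R{\left(z \right)} = - \frac{\left(-2 + z\right)^{2}}{7}$ ($R{\left(z \right)} = - \frac{\left(z - 2\right)^{2}}{7} = - \frac{\left(-2 + z\right)^{2}}{7}$)
$1014 + \left(R{\left(3 \right)} - 4 B{\left(-5 \right)}\right) \left(-1228\right) = 1014 + \left(- \frac{\left(-2 + 3\right)^{2}}{7} - 4 \cdot 5 \left(-5\right)\right) \left(-1228\right) = 1014 + \left(- \frac{1^{2}}{7} - -100\right) \left(-1228\right) = 1014 + \left(\left(- \frac{1}{7}\right) 1 + 100\right) \left(-1228\right) = 1014 + \left(- \frac{1}{7} + 100\right) \left(-1228\right) = 1014 + \frac{699}{7} \left(-1228\right) = 1014 - \frac{858372}{7} = - \frac{851274}{7}$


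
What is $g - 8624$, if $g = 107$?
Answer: $-8517$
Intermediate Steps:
$g - 8624 = 107 - 8624 = -8517$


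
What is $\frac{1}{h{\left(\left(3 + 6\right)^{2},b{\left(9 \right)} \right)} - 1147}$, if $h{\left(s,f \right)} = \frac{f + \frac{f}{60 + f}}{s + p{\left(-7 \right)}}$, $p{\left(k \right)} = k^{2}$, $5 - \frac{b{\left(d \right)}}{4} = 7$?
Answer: $- \frac{845}{969268} \approx -0.00087179$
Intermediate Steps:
$b{\left(d \right)} = -8$ ($b{\left(d \right)} = 20 - 28 = -8$)
$h{\left(s,f \right)} = \frac{f + \frac{f}{60 + f}}{49 + s}$ ($h{\left(s,f \right)} = \frac{f + \frac{f}{60 + f}}{s + \left(-7\right)^{2}} = \frac{f + \frac{f}{60 + f}}{s + 49} = \frac{f + \frac{f}{60 + f}}{49 + s}$)
$\frac{1}{h{\left(\left(3 + 6\right)^{2},b{\left(9 \right)} \right)} - 1147} = \frac{1}{- \frac{8 \left(61 - 8\right)}{2940 + 49 \left(-8\right) + 60 \left(3 + 6\right)^{2} - 8 \left(3 + 6\right)^{2}} - 1147} = \frac{1}{\left(-8\right) \frac{1}{2940 - 392 + 60 \cdot 9^{2} - 8 \cdot 9^{2}} \cdot 53 - 1147} = \frac{1}{\left(-8\right) \frac{1}{2940 - 392 + 60 \cdot 81 - 648} \cdot 53 - 1147} = \frac{1}{\left(-8\right) \frac{1}{2940 - 392 + 4860 - 648} \cdot 53 - 1147} = \frac{1}{\left(-8\right) \frac{1}{6760} \cdot 53 - 1147} = \frac{1}{- \frac{53}{845} - 1147} = \frac{1}{- \frac{969268}{845}} = - \frac{845}{969268}$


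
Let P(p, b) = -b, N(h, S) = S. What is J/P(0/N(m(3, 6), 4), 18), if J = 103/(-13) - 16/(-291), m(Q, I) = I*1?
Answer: 29765/68094 ≈ 0.43712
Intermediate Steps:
m(Q, I) = I
J = -29765/3783 (J = 103*(-1/13) - 16*(-1/291) = -103/13 + 16/291 = -29765/3783 ≈ -7.8681)
J/P(0/N(m(3, 6), 4), 18) = -29765/(3783*((-1*18))) = -29765/3783/(-18) = -29765/3783*(-1/18) = 29765/68094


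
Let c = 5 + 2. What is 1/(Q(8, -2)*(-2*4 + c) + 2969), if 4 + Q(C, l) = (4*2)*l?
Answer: 1/2989 ≈ 0.00033456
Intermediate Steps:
c = 7
Q(C, l) = -4 + 8*l (Q(C, l) = -4 + (4*2)*l = -4 + 8*l)
1/(Q(8, -2)*(-2*4 + c) + 2969) = 1/((-4 + 8*(-2))*(-2*4 + 7) + 2969) = 1/((-4 - 16)*(-8 + 7) + 2969) = 1/(-20*(-1) + 2969) = 1/(20 + 2969) = 1/2989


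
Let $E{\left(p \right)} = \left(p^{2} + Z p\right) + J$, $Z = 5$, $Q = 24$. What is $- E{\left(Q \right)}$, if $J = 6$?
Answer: $-702$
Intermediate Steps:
$E{\left(p \right)} = 6 + p^{2} + 5 p$ ($E{\left(p \right)} = \left(p^{2} + 5 p\right) + 6 = 6 + p^{2} + 5 p$)
$- E{\left(Q \right)} = - (6 + 24^{2} + 5 \cdot 24) = - (6 + 576 + 120) = \left(-1\right) 702 = -702$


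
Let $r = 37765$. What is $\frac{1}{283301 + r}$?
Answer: $\frac{1}{321066} \approx 3.1146 \cdot 10^{-6}$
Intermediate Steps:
$\frac{1}{283301 + r} = \frac{1}{283301 + 37765} = \frac{1}{321066}$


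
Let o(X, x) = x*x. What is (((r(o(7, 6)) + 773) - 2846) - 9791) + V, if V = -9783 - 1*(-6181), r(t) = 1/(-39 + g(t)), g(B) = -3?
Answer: -649573/42 ≈ -15466.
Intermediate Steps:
o(X, x) = x²
r(t) = -1/42 (r(t) = 1/(-39 - 3) = 1/(-42) = -1/42)
V = -3602 (V = -9783 + 6181 = -3602)
(((r(o(7, 6)) + 773) - 2846) - 9791) + V = (((-1/42 + 773) - 2846) - 9791) - 3602 = ((32465/42 - 2846) - 9791) - 3602 = (-87067/42 - 9791) - 3602 = -498289/42 - 3602 = -649573/42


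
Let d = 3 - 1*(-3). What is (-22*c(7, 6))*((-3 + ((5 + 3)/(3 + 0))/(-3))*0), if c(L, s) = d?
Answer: 0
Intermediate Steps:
d = 6 (d = 3 + 3 = 6)
c(L, s) = 6
(-22*c(7, 6))*((-3 + ((5 + 3)/(3 + 0))/(-3))*0) = (-22*6)*((-3 + ((5 + 3)/(3 + 0))/(-3))*0) = -132*(-3 + (8/3)*(-⅓))*0 = -132*(-3 - 8/9)*0 = -(-1540)*0/3 = -132*0 = 0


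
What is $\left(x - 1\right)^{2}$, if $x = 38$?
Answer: $1369$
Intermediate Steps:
$\left(x - 1\right)^{2} = \left(38 - 1\right)^{2} = 37^{2} = 1369$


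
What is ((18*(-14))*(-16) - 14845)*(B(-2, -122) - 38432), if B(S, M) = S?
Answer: 415586842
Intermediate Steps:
((18*(-14))*(-16) - 14845)*(B(-2, -122) - 38432) = ((18*(-14))*(-16) - 14845)*(-2 - 38432) = (-252*(-16) - 14845)*(-38434) = (4032 - 14845)*(-38434) = -10813*(-38434) = 415586842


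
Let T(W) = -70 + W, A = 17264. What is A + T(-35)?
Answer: 17159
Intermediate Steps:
A + T(-35) = 17264 + (-70 - 35) = 17264 - 105 = 17159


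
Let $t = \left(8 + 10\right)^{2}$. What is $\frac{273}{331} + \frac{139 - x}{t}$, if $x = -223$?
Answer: $\frac{104137}{53622} \approx 1.9421$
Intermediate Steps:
$t = 324$ ($t = 18^{2} = 324$)
$\frac{273}{331} + \frac{139 - x}{t} = \frac{273}{331} + \frac{139 - -223}{324} = 273 \cdot \frac{1}{331} + \left(139 + 223\right) \frac{1}{324} = \frac{273}{331} + 362 \cdot \frac{1}{324} = \frac{273}{331} + \frac{181}{162} = \frac{104137}{53622}$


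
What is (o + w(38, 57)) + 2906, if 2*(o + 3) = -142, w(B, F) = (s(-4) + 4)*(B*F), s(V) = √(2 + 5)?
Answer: 11496 + 2166*√7 ≈ 17227.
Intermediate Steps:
s(V) = √7
w(B, F) = B*F*(4 + √7) (w(B, F) = (√7 + 4)*(B*F) = (4 + √7)*(B*F) = B*F*(4 + √7))
o = -74 (o = -3 + (½)*(-142) = -3 - 71 = -74)
(o + w(38, 57)) + 2906 = (-74 + 38*57*(4 + √7)) + 2906 = (-74 + (8664 + 2166*√7)) + 2906 = (8590 + 2166*√7) + 2906 = 11496 + 2166*√7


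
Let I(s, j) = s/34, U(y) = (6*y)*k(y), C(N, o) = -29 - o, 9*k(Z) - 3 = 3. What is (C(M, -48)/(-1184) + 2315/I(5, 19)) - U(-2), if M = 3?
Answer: 18647981/1184 ≈ 15750.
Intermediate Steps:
k(Z) = 2/3 (k(Z) = 1/3 + (1/9)*3 = 1/3 + 1/3 = 2/3)
U(y) = 4*y (U(y) = (6*y)*(2/3) = 4*y)
I(s, j) = s/34 (I(s, j) = s*(1/34) = s/34)
(C(M, -48)/(-1184) + 2315/I(5, 19)) - U(-2) = ((-29 - 1*(-48))/(-1184) + 2315/(((1/34)*5))) - 4*(-2) = ((-29 + 48)*(-1/1184) + 2315/(5/34)) - 1*(-8) = (19*(-1/1184) + 2315*(34/5)) + 8 = (-19/1184 + 15742) + 8 = 18638509/1184 + 8 = 18647981/1184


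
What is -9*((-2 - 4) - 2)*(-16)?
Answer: -1152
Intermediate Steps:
-9*((-2 - 4) - 2)*(-16) = -9*(-6 - 2)*(-16) = -9*(-8)*(-16) = 72*(-16) = -1152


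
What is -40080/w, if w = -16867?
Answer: 240/101 ≈ 2.3762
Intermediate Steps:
-40080/w = -40080/(-16867) = -40080*(-1/16867) = 240/101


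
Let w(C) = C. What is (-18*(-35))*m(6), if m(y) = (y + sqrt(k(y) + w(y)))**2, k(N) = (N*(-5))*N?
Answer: -86940 + 7560*I*sqrt(174) ≈ -86940.0 + 99723.0*I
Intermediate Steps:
k(N) = -5*N**2 (k(N) = (-5*N)*N = -5*N**2)
m(y) = (y + sqrt(y - 5*y**2))**2 (m(y) = (y + sqrt(-5*y**2 + y))**2 = (y + sqrt(y - 5*y**2))**2)
(-18*(-35))*m(6) = (-18*(-35))*(6 + sqrt(6*(1 - 5*6)))**2 = 630*(6 + sqrt(6*(1 - 30)))**2 = 630*(6 + sqrt(6*(-29)))**2 = 630*(6 + sqrt(-174))**2 = 630*(6 + I*sqrt(174))**2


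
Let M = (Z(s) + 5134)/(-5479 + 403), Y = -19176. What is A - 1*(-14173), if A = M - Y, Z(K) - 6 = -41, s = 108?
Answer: 169274425/5076 ≈ 33348.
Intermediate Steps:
Z(K) = -35 (Z(K) = 6 - 41 = -35)
M = -5099/5076 (M = (-35 + 5134)/(-5479 + 403) = 5099/(-5076) = 5099*(-1/5076) = -5099/5076 ≈ -1.0045)
A = 97332277/5076 (A = -5099/5076 - 1*(-19176) = -5099/5076 + 19176 = 97332277/5076 ≈ 19175.)
A - 1*(-14173) = 97332277/5076 - 1*(-14173) = 97332277/5076 + 14173 = 169274425/5076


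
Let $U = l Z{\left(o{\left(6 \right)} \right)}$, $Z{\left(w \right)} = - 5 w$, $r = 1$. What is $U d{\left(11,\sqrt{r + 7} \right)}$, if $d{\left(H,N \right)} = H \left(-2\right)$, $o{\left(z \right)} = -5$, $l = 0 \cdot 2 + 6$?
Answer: $-3300$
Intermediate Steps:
$l = 6$ ($l = 0 + 6 = 6$)
$d{\left(H,N \right)} = - 2 H$
$U = 150$ ($U = 6 \left(\left(-5\right) \left(-5\right)\right) = 6 \cdot 25 = 150$)
$U d{\left(11,\sqrt{r + 7} \right)} = 150 \left(\left(-2\right) 11\right) = 150 \left(-22\right) = -3300$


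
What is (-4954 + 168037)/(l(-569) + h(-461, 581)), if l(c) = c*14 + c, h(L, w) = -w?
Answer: -163083/9116 ≈ -17.890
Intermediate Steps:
l(c) = 15*c (l(c) = 14*c + c = 15*c)
(-4954 + 168037)/(l(-569) + h(-461, 581)) = (-4954 + 168037)/(15*(-569) - 1*581) = 163083/(-8535 - 581) = 163083/(-9116) = 163083*(-1/9116) = -163083/9116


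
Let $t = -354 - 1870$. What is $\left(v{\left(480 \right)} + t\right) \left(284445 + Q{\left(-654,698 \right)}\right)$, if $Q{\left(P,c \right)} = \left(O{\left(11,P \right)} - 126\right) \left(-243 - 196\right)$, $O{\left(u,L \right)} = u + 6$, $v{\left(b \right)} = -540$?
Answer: $-918466144$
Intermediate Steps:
$O{\left(u,L \right)} = 6 + u$
$Q{\left(P,c \right)} = 47851$ ($Q{\left(P,c \right)} = \left(\left(6 + 11\right) - 126\right) \left(-243 - 196\right) = \left(17 - 126\right) \left(-439\right) = \left(-109\right) \left(-439\right) = 47851$)
$t = -2224$ ($t = -354 - 1870 = -2224$)
$\left(v{\left(480 \right)} + t\right) \left(284445 + Q{\left(-654,698 \right)}\right) = \left(-540 - 2224\right) \left(284445 + 47851\right) = \left(-2764\right) 332296 = -918466144$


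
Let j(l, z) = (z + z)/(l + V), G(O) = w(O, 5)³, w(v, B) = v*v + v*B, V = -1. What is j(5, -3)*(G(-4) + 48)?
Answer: 24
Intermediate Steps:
w(v, B) = v² + B*v
G(O) = O³*(5 + O)³ (G(O) = (O*(5 + O))³ = O³*(5 + O)³)
j(l, z) = 2*z/(-1 + l) (j(l, z) = (z + z)/(l - 1) = (2*z)/(-1 + l) = 2*z/(-1 + l))
j(5, -3)*(G(-4) + 48) = (2*(-3)/(-1 + 5))*((-4)³*(5 - 4)³ + 48) = (2*(-3)/4)*(-64*1³ + 48) = (2*(-3)*(¼))*(-64*1 + 48) = -3*(-64 + 48)/2 = -3/2*(-16) = 24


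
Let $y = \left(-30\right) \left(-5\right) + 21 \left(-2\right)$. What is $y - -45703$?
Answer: $45811$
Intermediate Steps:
$y = 108$ ($y = 150 - 42 = 108$)
$y - -45703 = 108 - -45703 = 108 + 45703 = 45811$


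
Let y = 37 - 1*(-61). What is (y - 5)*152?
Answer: 14136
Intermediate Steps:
y = 98 (y = 37 + 61 = 98)
(y - 5)*152 = (98 - 5)*152 = 93*152 = 14136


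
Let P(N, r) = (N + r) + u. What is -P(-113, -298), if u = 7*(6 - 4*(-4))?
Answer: 257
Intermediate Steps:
u = 154 (u = 7*(6 + 16) = 7*22 = 154)
P(N, r) = 154 + N + r (P(N, r) = (N + r) + 154 = 154 + N + r)
-P(-113, -298) = -(154 - 113 - 298) = -1*(-257) = 257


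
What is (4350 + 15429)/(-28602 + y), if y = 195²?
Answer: 6593/3141 ≈ 2.0990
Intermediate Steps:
y = 38025
(4350 + 15429)/(-28602 + y) = (4350 + 15429)/(-28602 + 38025) = 19779/9423 = 19779*(1/9423) = 6593/3141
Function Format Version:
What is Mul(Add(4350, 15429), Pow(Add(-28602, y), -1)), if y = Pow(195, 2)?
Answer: Rational(6593, 3141) ≈ 2.0990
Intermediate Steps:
y = 38025
Mul(Add(4350, 15429), Pow(Add(-28602, y), -1)) = Mul(Add(4350, 15429), Pow(Add(-28602, 38025), -1)) = Mul(19779, Pow(9423, -1)) = Mul(19779, Rational(1, 9423)) = Rational(6593, 3141)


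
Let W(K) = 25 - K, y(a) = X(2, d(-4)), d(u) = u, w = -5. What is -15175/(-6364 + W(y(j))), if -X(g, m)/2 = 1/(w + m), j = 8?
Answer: 136575/57053 ≈ 2.3938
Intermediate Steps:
X(g, m) = -2/(-5 + m)
y(a) = 2/9 (y(a) = -2/(-5 - 4) = -2/(-9) = -2*(-⅑) = 2/9)
-15175/(-6364 + W(y(j))) = -15175/(-6364 + (25 - 1*2/9)) = -15175/(-6364 + (25 - 2/9)) = -15175/(-6364 + 223/9) = -15175/(-57053/9) = -15175*(-9/57053) = 136575/57053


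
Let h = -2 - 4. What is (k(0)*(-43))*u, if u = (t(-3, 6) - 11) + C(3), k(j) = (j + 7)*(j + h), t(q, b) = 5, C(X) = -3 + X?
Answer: -10836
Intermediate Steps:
h = -6
k(j) = (-6 + j)*(7 + j) (k(j) = (j + 7)*(j - 6) = (7 + j)*(-6 + j) = (-6 + j)*(7 + j))
u = -6 (u = (5 - 11) + (-3 + 3) = -6 + 0 = -6)
(k(0)*(-43))*u = ((-42 + 0 + 0²)*(-43))*(-6) = ((-42 + 0 + 0)*(-43))*(-6) = -42*(-43)*(-6) = 1806*(-6) = -10836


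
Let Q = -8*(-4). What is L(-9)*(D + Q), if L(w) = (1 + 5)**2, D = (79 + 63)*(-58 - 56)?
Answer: -581616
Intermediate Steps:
D = -16188 (D = 142*(-114) = -16188)
L(w) = 36 (L(w) = 6**2 = 36)
Q = 32
L(-9)*(D + Q) = 36*(-16188 + 32) = 36*(-16156) = -581616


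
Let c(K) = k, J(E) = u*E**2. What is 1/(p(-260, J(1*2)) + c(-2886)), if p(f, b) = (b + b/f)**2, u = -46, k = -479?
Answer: 4225/139919621 ≈ 3.0196e-5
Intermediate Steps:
J(E) = -46*E**2
c(K) = -479
1/(p(-260, J(1*2)) + c(-2886)) = 1/((-46*(1*2)**2)**2*(1 - 260)**2/(-260)**2 - 479) = 1/((-46*2**2)**2*(1/67600)*(-259)**2 - 479) = 1/((-46*4)**2*(1/67600)*67081 - 479) = 1/((-184)**2*(1/67600)*67081 - 479) = 1/(33856*(1/67600)*67081 - 479) = 1/(141943396/4225 - 479) = 1/(139919621/4225) = 4225/139919621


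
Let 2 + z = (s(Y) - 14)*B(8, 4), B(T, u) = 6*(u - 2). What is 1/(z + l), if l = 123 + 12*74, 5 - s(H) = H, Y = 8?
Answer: 1/805 ≈ 0.0012422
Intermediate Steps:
s(H) = 5 - H
l = 1011 (l = 123 + 888 = 1011)
B(T, u) = -12 + 6*u (B(T, u) = 6*(-2 + u) = -12 + 6*u)
z = -206 (z = -2 + ((5 - 1*8) - 14)*(-12 + 6*4) = -2 + ((5 - 8) - 14)*(-12 + 24) = -2 + (-3 - 14)*12 = -2 - 17*12 = -2 - 204 = -206)
1/(z + l) = 1/(-206 + 1011) = 1/805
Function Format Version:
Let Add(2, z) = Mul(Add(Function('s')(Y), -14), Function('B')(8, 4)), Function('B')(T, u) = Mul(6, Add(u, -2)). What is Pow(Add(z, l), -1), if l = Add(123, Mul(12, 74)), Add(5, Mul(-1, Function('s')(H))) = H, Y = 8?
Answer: Rational(1, 805) ≈ 0.0012422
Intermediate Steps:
Function('s')(H) = Add(5, Mul(-1, H))
l = 1011 (l = Add(123, 888) = 1011)
Function('B')(T, u) = Add(-12, Mul(6, u)) (Function('B')(T, u) = Mul(6, Add(-2, u)) = Add(-12, Mul(6, u)))
z = -206 (z = Add(-2, Mul(Add(Add(5, Mul(-1, 8)), -14), Add(-12, Mul(6, 4)))) = Add(-2, Mul(Add(Add(5, -8), -14), Add(-12, 24))) = Add(-2, Mul(Add(-3, -14), 12)) = Add(-2, Mul(-17, 12)) = Add(-2, -204) = -206)
Pow(Add(z, l), -1) = Pow(Add(-206, 1011), -1) = Pow(805, -1) = Rational(1, 805)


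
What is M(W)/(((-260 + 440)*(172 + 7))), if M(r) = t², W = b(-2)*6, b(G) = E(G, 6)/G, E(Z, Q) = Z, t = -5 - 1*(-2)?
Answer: 1/3580 ≈ 0.00027933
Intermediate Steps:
t = -3 (t = -5 + 2 = -3)
b(G) = 1 (b(G) = G/G = 1)
W = 6 (W = 1*6 = 6)
M(r) = 9 (M(r) = (-3)² = 9)
M(W)/(((-260 + 440)*(172 + 7))) = 9/(((-260 + 440)*(172 + 7))) = 9/((180*179)) = 9/32220 = 9*(1/32220) = 1/3580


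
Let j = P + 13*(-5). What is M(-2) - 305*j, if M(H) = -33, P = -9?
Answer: 22537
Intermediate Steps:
j = -74 (j = -9 + 13*(-5) = -9 - 65 = -74)
M(-2) - 305*j = -33 - 305*(-74) = -33 + 22570 = 22537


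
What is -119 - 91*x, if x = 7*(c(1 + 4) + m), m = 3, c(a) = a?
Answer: -5215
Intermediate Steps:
x = 56 (x = 7*((1 + 4) + 3) = 7*(5 + 3) = 7*8 = 56)
-119 - 91*x = -119 - 91*56 = -119 - 5096 = -5215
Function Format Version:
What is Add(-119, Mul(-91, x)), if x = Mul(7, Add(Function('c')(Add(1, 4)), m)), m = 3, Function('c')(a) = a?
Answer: -5215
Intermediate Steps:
x = 56 (x = Mul(7, Add(Add(1, 4), 3)) = Mul(7, Add(5, 3)) = Mul(7, 8) = 56)
Add(-119, Mul(-91, x)) = Add(-119, Mul(-91, 56)) = Add(-119, -5096) = -5215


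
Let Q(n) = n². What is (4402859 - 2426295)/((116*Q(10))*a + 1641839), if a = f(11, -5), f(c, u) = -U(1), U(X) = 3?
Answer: 1976564/1607039 ≈ 1.2299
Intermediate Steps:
f(c, u) = -3 (f(c, u) = -1*3 = -3)
a = -3
(4402859 - 2426295)/((116*Q(10))*a + 1641839) = (4402859 - 2426295)/((116*10²)*(-3) + 1641839) = 1976564/((116*100)*(-3) + 1641839) = 1976564/(11600*(-3) + 1641839) = 1976564/(-34800 + 1641839) = 1976564/1607039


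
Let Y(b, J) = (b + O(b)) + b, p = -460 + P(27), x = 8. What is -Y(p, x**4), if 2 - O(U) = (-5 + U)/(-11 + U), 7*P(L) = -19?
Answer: 10728771/11606 ≈ 924.42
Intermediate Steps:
P(L) = -19/7 (P(L) = (1/7)*(-19) = -19/7)
p = -3239/7 (p = -460 - 19/7 = -3239/7 ≈ -462.71)
O(U) = 2 - (-5 + U)/(-11 + U)
Y(b, J) = 2*b + (-17 + b)/(-11 + b) (Y(b, J) = (b + (-17 + b)/(-11 + b)) + b = 2*b + (-17 + b)/(-11 + b))
-Y(p, x**4) = -(-17 - 3239/7 + 2*(-3239/7)*(-11 - 3239/7))/(-11 - 3239/7) = -(-17 - 3239/7 + 2*(-3239/7)*(-3316/7))/(-3316/7) = -(-7)*(-17 - 3239/7 + 21481048/49)/3316 = -(-7)*21457542/(3316*49) = -1*(-10728771/11606) = 10728771/11606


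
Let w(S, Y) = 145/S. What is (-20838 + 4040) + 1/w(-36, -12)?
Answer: -2435746/145 ≈ -16798.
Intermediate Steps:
(-20838 + 4040) + 1/w(-36, -12) = (-20838 + 4040) + 1/(145/(-36)) = -16798 + 1/(145*(-1/36)) = -16798 + 1/(-145/36) = -16798 - 36/145 = -2435746/145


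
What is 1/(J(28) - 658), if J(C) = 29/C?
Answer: -28/18395 ≈ -0.0015222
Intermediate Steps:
1/(J(28) - 658) = 1/(29/28 - 658) = 1/(-18395/28) = -28/18395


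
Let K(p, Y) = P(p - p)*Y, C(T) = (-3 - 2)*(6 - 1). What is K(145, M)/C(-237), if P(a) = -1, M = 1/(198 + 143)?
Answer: 1/8525 ≈ 0.00011730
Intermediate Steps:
C(T) = -25 (C(T) = -5*5 = -25)
M = 1/341 ≈ 0.0029326
K(p, Y) = -Y
K(145, M)/C(-237) = -1*1/341/(-25) = -1/341*(-1/25) = 1/8525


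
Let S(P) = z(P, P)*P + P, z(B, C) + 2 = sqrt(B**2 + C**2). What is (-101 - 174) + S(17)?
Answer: -292 + 289*sqrt(2) ≈ 116.71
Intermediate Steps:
z(B, C) = -2 + sqrt(B**2 + C**2)
S(P) = P + P*(-2 + sqrt(2)*sqrt(P**2)) (S(P) = (-2 + sqrt(P**2 + P**2))*P + P = (-2 + sqrt(2*P**2))*P + P = (-2 + sqrt(2)*sqrt(P**2))*P + P = P*(-2 + sqrt(2)*sqrt(P**2)) + P = P + P*(-2 + sqrt(2)*sqrt(P**2)))
(-101 - 174) + S(17) = (-101 - 174) + 17*(-1 + sqrt(2)*sqrt(17**2)) = -275 + 17*(-1 + sqrt(2)*sqrt(289)) = -275 + 17*(-1 + sqrt(2)*17) = -275 + 17*(-1 + 17*sqrt(2)) = -275 + (-17 + 289*sqrt(2)) = -292 + 289*sqrt(2)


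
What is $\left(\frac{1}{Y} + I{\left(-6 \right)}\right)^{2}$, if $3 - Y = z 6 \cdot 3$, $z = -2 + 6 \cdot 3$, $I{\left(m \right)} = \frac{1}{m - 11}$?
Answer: $\frac{91204}{23474025} \approx 0.0038853$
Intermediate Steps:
$I{\left(m \right)} = \frac{1}{-11 + m}$ ($I{\left(m \right)} = \frac{1}{m - 11} = \frac{1}{-11 + m}$)
$z = 16$ ($z = -2 + 18 = 16$)
$Y = -285$ ($Y = 3 - 16 \cdot 6 \cdot 3 = 3 - 96 \cdot 3 = 3 - 288 = -285$)
$\left(\frac{1}{Y} + I{\left(-6 \right)}\right)^{2} = \left(\frac{1}{-285} + \frac{1}{-11 - 6}\right)^{2} = \left(- \frac{1}{285} + \frac{1}{-17}\right)^{2} = \left(- \frac{1}{285} - \frac{1}{17}\right)^{2} = \left(- \frac{302}{4845}\right)^{2} = \frac{91204}{23474025}$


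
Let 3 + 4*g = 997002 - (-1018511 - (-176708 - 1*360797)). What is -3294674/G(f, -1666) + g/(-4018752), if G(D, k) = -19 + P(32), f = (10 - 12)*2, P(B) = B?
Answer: -52961930121457/208975104 ≈ -2.5344e+5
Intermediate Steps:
f = -4 (f = -2*2 = -4)
g = 1478005/4 (g = -¾ + (997002 - (-1018511 - (-176708 - 1*360797)))/4 = -¾ + (997002 - (-1018511 - (-176708 - 360797)))/4 = -¾ + (997002 - (-1018511 - 1*(-537505)))/4 = -¾ + (997002 - (-1018511 + 537505))/4 = -¾ + (997002 - 1*(-481006))/4 = -¾ + (997002 + 481006)/4 = -¾ + (¼)*1478008 = -¾ + 369502 = 1478005/4 ≈ 3.6950e+5)
G(D, k) = 13 (G(D, k) = -19 + 32 = 13)
-3294674/G(f, -1666) + g/(-4018752) = -3294674/13 + (1478005/4)/(-4018752) = -3294674*1/13 + (1478005/4)*(-1/4018752) = -3294674/13 - 1478005/16075008 = -52961930121457/208975104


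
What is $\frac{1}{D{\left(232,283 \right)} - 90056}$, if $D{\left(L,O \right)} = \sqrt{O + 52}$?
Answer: $- \frac{90056}{8110082801} - \frac{\sqrt{335}}{8110082801} \approx -1.1106 \cdot 10^{-5}$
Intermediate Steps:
$D{\left(L,O \right)} = \sqrt{52 + O}$
$\frac{1}{D{\left(232,283 \right)} - 90056} = \frac{1}{\sqrt{52 + 283} - 90056} = \frac{1}{\sqrt{335} - 90056} = \frac{1}{-90056 + \sqrt{335}}$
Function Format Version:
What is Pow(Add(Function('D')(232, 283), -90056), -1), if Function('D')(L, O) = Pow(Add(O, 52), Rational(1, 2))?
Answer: Add(Rational(-90056, 8110082801), Mul(Rational(-1, 8110082801), Pow(335, Rational(1, 2)))) ≈ -1.1106e-5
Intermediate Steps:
Function('D')(L, O) = Pow(Add(52, O), Rational(1, 2))
Pow(Add(Function('D')(232, 283), -90056), -1) = Pow(Add(Pow(Add(52, 283), Rational(1, 2)), -90056), -1) = Pow(Add(Pow(335, Rational(1, 2)), -90056), -1) = Pow(Add(-90056, Pow(335, Rational(1, 2))), -1)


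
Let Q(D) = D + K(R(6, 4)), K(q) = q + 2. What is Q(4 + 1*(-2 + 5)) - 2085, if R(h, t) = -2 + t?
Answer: -2074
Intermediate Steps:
K(q) = 2 + q
Q(D) = 4 + D (Q(D) = D + (2 + (-2 + 4)) = D + (2 + 2) = D + 4 = 4 + D)
Q(4 + 1*(-2 + 5)) - 2085 = (4 + (4 + 1*(-2 + 5))) - 2085 = (4 + (4 + 1*3)) - 2085 = (4 + (4 + 3)) - 2085 = (4 + 7) - 2085 = 11 - 2085 = -2074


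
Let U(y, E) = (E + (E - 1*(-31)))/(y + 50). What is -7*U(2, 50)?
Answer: -917/52 ≈ -17.635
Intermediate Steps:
U(y, E) = (31 + 2*E)/(50 + y) (U(y, E) = (E + (E + 31))/(50 + y) = (E + (31 + E))/(50 + y) = (31 + 2*E)/(50 + y))
-7*U(2, 50) = -7*(31 + 2*50)/(50 + 2) = -7*(31 + 100)/52 = -7*131/52 = -917/52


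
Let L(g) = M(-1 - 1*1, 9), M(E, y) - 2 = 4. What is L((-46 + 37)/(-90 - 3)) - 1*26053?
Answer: -26047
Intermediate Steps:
M(E, y) = 6 (M(E, y) = 2 + 4 = 6)
L(g) = 6
L((-46 + 37)/(-90 - 3)) - 1*26053 = 6 - 1*26053 = 6 - 26053 = -26047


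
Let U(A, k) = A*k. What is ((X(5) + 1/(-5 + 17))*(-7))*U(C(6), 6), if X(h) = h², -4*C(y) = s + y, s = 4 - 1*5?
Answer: 10535/8 ≈ 1316.9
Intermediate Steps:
s = -1 (s = 4 - 5 = -1)
C(y) = ¼ - y/4 (C(y) = -(-1 + y)/4 = ¼ - y/4)
((X(5) + 1/(-5 + 17))*(-7))*U(C(6), 6) = ((5² + 1/(-5 + 17))*(-7))*((¼ - ¼*6)*6) = ((25 + 1/12)*(-7))*((¼ - 3/2)*6) = ((25 + 1/12)*(-7))*(-5/4*6) = ((301/12)*(-7))*(-15/2) = -2107/12*(-15/2) = 10535/8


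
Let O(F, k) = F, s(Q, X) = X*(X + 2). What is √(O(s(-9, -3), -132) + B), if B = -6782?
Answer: I*√6779 ≈ 82.335*I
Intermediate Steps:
s(Q, X) = X*(2 + X)
√(O(s(-9, -3), -132) + B) = √(-3*(2 - 3) - 6782) = √(-3*(-1) - 6782) = √(3 - 6782) = √(-6779) = I*√6779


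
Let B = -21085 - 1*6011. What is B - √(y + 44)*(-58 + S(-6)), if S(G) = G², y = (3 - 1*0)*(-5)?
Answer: -27096 + 22*√29 ≈ -26978.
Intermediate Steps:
y = -15 (y = (3 + 0)*(-5) = 3*(-5) = -15)
B = -27096 (B = -21085 - 6011 = -27096)
B - √(y + 44)*(-58 + S(-6)) = -27096 - √(-15 + 44)*(-58 + (-6)²) = -27096 - √29*(-58 + 36) = -27096 - √29*(-22) = -27096 - (-22)*√29 = -27096 + 22*√29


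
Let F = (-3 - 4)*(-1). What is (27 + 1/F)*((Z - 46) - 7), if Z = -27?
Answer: -15200/7 ≈ -2171.4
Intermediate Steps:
F = 7 (F = -7*(-1) = 7)
(27 + 1/F)*((Z - 46) - 7) = (27 + 1/7)*((-27 - 46) - 7) = (27 + ⅐)*(-73 - 7) = (190/7)*(-80) = -15200/7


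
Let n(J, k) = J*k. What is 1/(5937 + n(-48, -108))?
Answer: 1/11121 ≈ 8.9920e-5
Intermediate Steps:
1/(5937 + n(-48, -108)) = 1/(5937 - 48*(-108)) = 1/(5937 + 5184) = 1/11121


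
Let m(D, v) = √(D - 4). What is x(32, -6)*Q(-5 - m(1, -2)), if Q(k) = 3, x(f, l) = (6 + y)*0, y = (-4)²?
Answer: 0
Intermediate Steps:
y = 16
x(f, l) = 0 (x(f, l) = (6 + 16)*0 = 22*0 = 0)
m(D, v) = √(-4 + D)
x(32, -6)*Q(-5 - m(1, -2)) = 0*3 = 0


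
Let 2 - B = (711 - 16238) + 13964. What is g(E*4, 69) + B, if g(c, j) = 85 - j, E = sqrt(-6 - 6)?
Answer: 1581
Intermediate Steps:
E = 2*I*sqrt(3) (E = sqrt(-12) = 2*I*sqrt(3) ≈ 3.4641*I)
B = 1565 (B = 2 - ((711 - 16238) + 13964) = 2 - (-15527 + 13964) = 2 - 1*(-1563) = 2 + 1563 = 1565)
g(E*4, 69) + B = (85 - 1*69) + 1565 = (85 - 69) + 1565 = 16 + 1565 = 1581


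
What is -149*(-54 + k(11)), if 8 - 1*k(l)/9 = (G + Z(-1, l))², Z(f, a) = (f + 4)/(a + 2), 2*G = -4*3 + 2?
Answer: 4701546/169 ≈ 27820.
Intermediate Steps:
G = -5 (G = (-4*3 + 2)/2 = (-12 + 2)/2 = (½)*(-10) = -5)
Z(f, a) = (4 + f)/(2 + a)
k(l) = 72 - 9*(-5 + 3/(2 + l))² (k(l) = 72 - 9*(-5 + (4 - 1)/(2 + l))² = 72 - 9*(-5 + 3/(2 + l))²)
-149*(-54 + k(11)) = -149*(-54 + (72 - 9*(7 + 5*11)²/(2 + 11)²)) = -149*(-54 + (72 - 9*(7 + 55)²/13²)) = -149*(-54 + (72 - 9*1/169*62²)) = -149*(-54 + (72 - 9*1/169*3844)) = -149*(-54 + (72 - 34596/169)) = -149*(-54 - 22428/169) = -149*(-31554/169) = 4701546/169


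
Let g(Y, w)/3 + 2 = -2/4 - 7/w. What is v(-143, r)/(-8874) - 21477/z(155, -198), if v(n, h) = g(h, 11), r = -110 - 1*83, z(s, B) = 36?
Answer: -9705797/16269 ≈ -596.58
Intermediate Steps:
r = -193 (r = -110 - 83 = -193)
g(Y, w) = -15/2 - 21/w (g(Y, w) = -6 + 3*(-2/4 - 7/w) = -6 + 3*(-2*¼ - 7/w) = -6 + 3*(-½ - 7/w) = -6 + (-3/2 - 21/w) = -15/2 - 21/w)
v(n, h) = -207/22 (v(n, h) = -15/2 - 21/11 = -207/22)
v(-143, r)/(-8874) - 21477/z(155, -198) = -207/22/(-8874) - 21477/36 = -207/22*(-1/8874) - 21477*1/36 = 23/21692 - 7159/12 = -9705797/16269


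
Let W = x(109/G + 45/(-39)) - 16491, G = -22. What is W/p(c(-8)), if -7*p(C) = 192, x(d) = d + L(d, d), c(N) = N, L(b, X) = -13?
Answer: 33053237/54912 ≈ 601.93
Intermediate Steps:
x(d) = -13 + d (x(d) = d - 13 = -13 + d)
p(C) = -192/7 (p(C) = -⅐*192 = -192/7)
W = -4721891/286 (W = (-13 + (109/(-22) + 45/(-39))) - 16491 = (-13 + (109*(-1/22) + 45*(-1/39))) - 16491 = (-13 + (-109/22 - 15/13)) - 16491 = (-13 - 1747/286) - 16491 = -5465/286 - 16491 = -4721891/286 ≈ -16510.)
W/p(c(-8)) = -4721891/(286*(-192/7)) = -4721891/286*(-7/192) = 33053237/54912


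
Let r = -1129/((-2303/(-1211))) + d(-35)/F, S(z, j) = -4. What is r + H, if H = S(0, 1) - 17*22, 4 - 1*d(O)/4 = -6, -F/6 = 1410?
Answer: -2877125/2961 ≈ -971.67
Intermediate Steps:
F = -8460 (F = -6*1410 = -8460)
d(O) = 40 (d(O) = 16 - 4*(-6) = 16 + 24 = 40)
r = -1757867/2961 (r = -1129/((-2303/(-1211))) + 40/(-8460) = -1129/((-2303*(-1/1211))) + 40*(-1/8460) = -1129/329/173 - 2/423 = -1129*173/329 - 2/423 = -195317/329 - 2/423 = -1757867/2961 ≈ -593.67)
H = -378 (H = -4 - 17*22 = -4 - 374 = -378)
r + H = -1757867/2961 - 378 = -2877125/2961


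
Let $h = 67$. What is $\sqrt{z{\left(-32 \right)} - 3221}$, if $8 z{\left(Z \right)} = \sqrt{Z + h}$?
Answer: $\frac{\sqrt{-51536 + 2 \sqrt{35}}}{4} \approx 56.747 i$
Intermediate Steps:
$z{\left(Z \right)} = \frac{\sqrt{67 + Z}}{8}$ ($z{\left(Z \right)} = \frac{\sqrt{Z + 67}}{8} = \frac{\sqrt{67 + Z}}{8}$)
$\sqrt{z{\left(-32 \right)} - 3221} = \sqrt{\frac{\sqrt{67 - 32}}{8} - 3221} = \sqrt{\frac{\sqrt{35}}{8} - 3221} = \sqrt{-3221 + \frac{\sqrt{35}}{8}}$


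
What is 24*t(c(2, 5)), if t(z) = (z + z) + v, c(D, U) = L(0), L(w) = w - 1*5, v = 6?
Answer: -96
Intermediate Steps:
L(w) = -5 + w (L(w) = w - 5 = -5 + w)
c(D, U) = -5 (c(D, U) = -5 + 0 = -5)
t(z) = 6 + 2*z (t(z) = (z + z) + 6 = 2*z + 6 = 6 + 2*z)
24*t(c(2, 5)) = 24*(6 + 2*(-5)) = 24*(6 - 10) = 24*(-4) = -96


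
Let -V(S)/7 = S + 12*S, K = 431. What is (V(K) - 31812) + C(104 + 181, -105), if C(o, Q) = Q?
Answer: -71138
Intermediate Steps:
V(S) = -91*S (V(S) = -7*(S + 12*S) = -91*S)
(V(K) - 31812) + C(104 + 181, -105) = (-91*431 - 31812) - 105 = (-39221 - 31812) - 105 = -71033 - 105 = -71138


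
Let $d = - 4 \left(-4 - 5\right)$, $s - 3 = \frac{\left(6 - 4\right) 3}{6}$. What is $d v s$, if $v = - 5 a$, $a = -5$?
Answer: $3600$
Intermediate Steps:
$s = 4$ ($s = 3 + \frac{\left(6 - 4\right) 3}{6} = 3 + 2 \cdot 3 \cdot \frac{1}{6} = 3 + 6 \cdot \frac{1}{6} = 3 + 1 = 4$)
$v = 25$ ($v = \left(-5\right) \left(-5\right) = 25$)
$d = 36$ ($d = \left(-4\right) \left(-9\right) = 36$)
$d v s = 36 \cdot 25 \cdot 4 = 36 \cdot 100 = 3600$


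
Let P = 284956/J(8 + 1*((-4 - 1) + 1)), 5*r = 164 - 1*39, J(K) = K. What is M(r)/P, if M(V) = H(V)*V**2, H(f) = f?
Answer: 15625/71239 ≈ 0.21933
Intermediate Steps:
r = 25 (r = (164 - 1*39)/5 = (164 - 39)/5 = (1/5)*125 = 25)
M(V) = V**3 (M(V) = V*V**2 = V**3)
P = 71239 (P = 284956/(8 + 1*((-4 - 1) + 1)) = 284956/(8 + 1*(-5 + 1)) = 284956/(8 + 1*(-4)) = 284956/(8 - 4) = 284956/4 = 284956*(1/4) = 71239)
M(r)/P = 25**3/71239 = 15625*(1/71239) = 15625/71239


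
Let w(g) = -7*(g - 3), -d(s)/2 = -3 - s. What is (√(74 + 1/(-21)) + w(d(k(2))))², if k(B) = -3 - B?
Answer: (1029 + √32613)²/441 ≈ 3317.7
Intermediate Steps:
d(s) = 6 + 2*s (d(s) = -2*(-3 - s) = 6 + 2*s)
w(g) = 21 - 7*g (w(g) = -7*(-3 + g) = 21 - 7*g)
(√(74 + 1/(-21)) + w(d(k(2))))² = (√(74 + 1/(-21)) + (21 - 7*(6 + 2*(-3 - 1*2))))² = (√(74 - 1/21) + (21 - 7*(6 + 2*(-3 - 2))))² = (√(1553/21) + (21 - 7*(6 + 2*(-5))))² = (√32613/21 + (21 - 7*(6 - 10)))² = (√32613/21 + (21 - 7*(-4)))² = (√32613/21 + (21 + 28))² = (√32613/21 + 49)² = (49 + √32613/21)²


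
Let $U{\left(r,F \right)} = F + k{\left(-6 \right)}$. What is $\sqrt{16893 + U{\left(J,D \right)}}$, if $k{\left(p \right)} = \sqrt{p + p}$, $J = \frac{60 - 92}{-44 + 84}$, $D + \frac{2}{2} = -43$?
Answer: $\sqrt{16849 + 2 i \sqrt{3}} \approx 129.8 + 0.013 i$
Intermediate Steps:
$D = -44$ ($D = -1 - 43 = -44$)
$J = - \frac{4}{5}$ ($J = - \frac{32}{40} = \left(-32\right) \frac{1}{40} = - \frac{4}{5} \approx -0.8$)
$k{\left(p \right)} = \sqrt{2} \sqrt{p}$ ($k{\left(p \right)} = \sqrt{2 p} = \sqrt{2} \sqrt{p}$)
$U{\left(r,F \right)} = F + 2 i \sqrt{3}$ ($U{\left(r,F \right)} = F + \sqrt{2} \sqrt{-6} = F + \sqrt{2} i \sqrt{6} = F + 2 i \sqrt{3}$)
$\sqrt{16893 + U{\left(J,D \right)}} = \sqrt{16893 - \left(44 - 2 i \sqrt{3}\right)} = \sqrt{16849 + 2 i \sqrt{3}}$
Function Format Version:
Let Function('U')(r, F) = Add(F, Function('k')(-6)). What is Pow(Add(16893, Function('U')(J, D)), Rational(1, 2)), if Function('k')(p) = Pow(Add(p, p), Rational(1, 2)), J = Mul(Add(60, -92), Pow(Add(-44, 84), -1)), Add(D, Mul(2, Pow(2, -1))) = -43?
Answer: Pow(Add(16849, Mul(2, I, Pow(3, Rational(1, 2)))), Rational(1, 2)) ≈ Add(129.80, Mul(0.013, I))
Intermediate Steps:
D = -44 (D = Add(-1, -43) = -44)
J = Rational(-4, 5) (J = Mul(-32, Pow(40, -1)) = Mul(-32, Rational(1, 40)) = Rational(-4, 5) ≈ -0.80000)
Function('k')(p) = Mul(Pow(2, Rational(1, 2)), Pow(p, Rational(1, 2))) (Function('k')(p) = Pow(Mul(2, p), Rational(1, 2)) = Mul(Pow(2, Rational(1, 2)), Pow(p, Rational(1, 2))))
Function('U')(r, F) = Add(F, Mul(2, I, Pow(3, Rational(1, 2)))) (Function('U')(r, F) = Add(F, Mul(Pow(2, Rational(1, 2)), Pow(-6, Rational(1, 2)))) = Add(F, Mul(Pow(2, Rational(1, 2)), Mul(I, Pow(6, Rational(1, 2))))) = Add(F, Mul(2, I, Pow(3, Rational(1, 2)))))
Pow(Add(16893, Function('U')(J, D)), Rational(1, 2)) = Pow(Add(16893, Add(-44, Mul(2, I, Pow(3, Rational(1, 2))))), Rational(1, 2)) = Pow(Add(16849, Mul(2, I, Pow(3, Rational(1, 2)))), Rational(1, 2))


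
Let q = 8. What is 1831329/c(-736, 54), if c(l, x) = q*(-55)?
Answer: -1831329/440 ≈ -4162.1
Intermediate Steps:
c(l, x) = -440 (c(l, x) = 8*(-55) = -440)
1831329/c(-736, 54) = 1831329/(-440) = 1831329*(-1/440) = -1831329/440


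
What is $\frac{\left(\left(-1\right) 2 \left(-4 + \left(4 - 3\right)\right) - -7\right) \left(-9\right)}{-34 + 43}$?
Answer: $-13$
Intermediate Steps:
$\frac{\left(\left(-1\right) 2 \left(-4 + \left(4 - 3\right)\right) - -7\right) \left(-9\right)}{-34 + 43} = \frac{\left(- 2 \left(-4 + 1\right) + 7\right) \left(-9\right)}{9} = \left(\left(-2\right) \left(-3\right) + 7\right) \left(-9\right) \frac{1}{9} = \left(6 + 7\right) \left(-9\right) \frac{1}{9} = 13 \left(-9\right) \frac{1}{9} = \left(-117\right) \frac{1}{9} = -13$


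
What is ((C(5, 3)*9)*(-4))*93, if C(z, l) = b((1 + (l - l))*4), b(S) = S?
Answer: -13392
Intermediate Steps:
C(z, l) = 4 (C(z, l) = (1 + (l - l))*4 = (1 + 0)*4 = 1*4 = 4)
((C(5, 3)*9)*(-4))*93 = ((4*9)*(-4))*93 = (36*(-4))*93 = -144*93 = -13392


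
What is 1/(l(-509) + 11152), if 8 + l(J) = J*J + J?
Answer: 1/269716 ≈ 3.7076e-6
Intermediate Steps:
l(J) = -8 + J + J² (l(J) = -8 + (J*J + J) = -8 + (J² + J) = -8 + (J + J²) = -8 + J + J²)
1/(l(-509) + 11152) = 1/((-8 - 509 + (-509)²) + 11152) = 1/((-8 - 509 + 259081) + 11152) = 1/(258564 + 11152) = 1/269716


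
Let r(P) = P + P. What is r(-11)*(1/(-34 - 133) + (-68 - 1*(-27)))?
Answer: 150656/167 ≈ 902.13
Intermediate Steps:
r(P) = 2*P
r(-11)*(1/(-34 - 133) + (-68 - 1*(-27))) = (2*(-11))*(1/(-34 - 133) + (-68 - 1*(-27))) = -22*(1/(-167) + (-68 + 27)) = -22*(-1/167 - 41) = -22*(-6848/167) = 150656/167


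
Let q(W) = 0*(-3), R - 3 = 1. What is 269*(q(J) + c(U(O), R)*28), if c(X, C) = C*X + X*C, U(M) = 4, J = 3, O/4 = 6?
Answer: 241024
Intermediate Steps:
O = 24 (O = 4*6 = 24)
R = 4 (R = 3 + 1 = 4)
q(W) = 0
c(X, C) = 2*C*X (c(X, C) = C*X + C*X = 2*C*X)
269*(q(J) + c(U(O), R)*28) = 269*(0 + (2*4*4)*28) = 269*(0 + 32*28) = 269*(0 + 896) = 269*896 = 241024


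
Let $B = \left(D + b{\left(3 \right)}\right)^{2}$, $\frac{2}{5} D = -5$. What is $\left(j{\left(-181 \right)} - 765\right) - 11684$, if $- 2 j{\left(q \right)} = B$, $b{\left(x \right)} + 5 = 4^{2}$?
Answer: $- \frac{99601}{8} \approx -12450.0$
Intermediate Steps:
$D = - \frac{25}{2}$ ($D = \frac{5}{2} \left(-5\right) = - \frac{25}{2} \approx -12.5$)
$b{\left(x \right)} = 11$ ($b{\left(x \right)} = -5 + 4^{2} = -5 + 16 = 11$)
$B = \frac{9}{4}$ ($B = \left(- \frac{25}{2} + 11\right)^{2} = \left(- \frac{3}{2}\right)^{2} = \frac{9}{4} \approx 2.25$)
$j{\left(q \right)} = - \frac{9}{8}$ ($j{\left(q \right)} = \left(- \frac{1}{2}\right) \frac{9}{4} = - \frac{9}{8}$)
$\left(j{\left(-181 \right)} - 765\right) - 11684 = \left(- \frac{9}{8} - 765\right) - 11684 = - \frac{6129}{8} - 11684 = - \frac{99601}{8}$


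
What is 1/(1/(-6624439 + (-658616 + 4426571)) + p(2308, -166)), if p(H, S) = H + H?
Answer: 2856484/13185530143 ≈ 0.00021664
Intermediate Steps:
p(H, S) = 2*H
1/(1/(-6624439 + (-658616 + 4426571)) + p(2308, -166)) = 1/(1/(-6624439 + (-658616 + 4426571)) + 2*2308) = 1/(1/(-6624439 + 3767955) + 4616) = 1/(1/(-2856484) + 4616) = 1/(-1/2856484 + 4616) = 1/(13185530143/2856484) = 2856484/13185530143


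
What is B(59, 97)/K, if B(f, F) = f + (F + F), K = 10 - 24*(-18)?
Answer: 253/442 ≈ 0.57240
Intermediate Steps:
K = 442 (K = 10 + 432 = 442)
B(f, F) = f + 2*F
B(59, 97)/K = (59 + 2*97)/442 = (59 + 194)*(1/442) = 253*(1/442) = 253/442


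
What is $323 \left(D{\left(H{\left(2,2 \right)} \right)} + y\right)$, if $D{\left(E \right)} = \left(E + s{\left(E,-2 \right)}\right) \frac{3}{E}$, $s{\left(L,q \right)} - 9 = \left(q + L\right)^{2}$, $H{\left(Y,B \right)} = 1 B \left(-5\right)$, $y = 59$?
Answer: $\frac{52003}{10} \approx 5200.3$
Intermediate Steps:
$H{\left(Y,B \right)} = - 5 B$ ($H{\left(Y,B \right)} = B \left(-5\right) = - 5 B$)
$s{\left(L,q \right)} = 9 + \left(L + q\right)^{2}$ ($s{\left(L,q \right)} = 9 + \left(q + L\right)^{2} = 9 + \left(L + q\right)^{2}$)
$D{\left(E \right)} = \frac{3 \left(9 + E + \left(-2 + E\right)^{2}\right)}{E}$ ($D{\left(E \right)} = \left(E + \left(9 + \left(E - 2\right)^{2}\right)\right) \frac{3}{E} = \left(E + \left(9 + \left(-2 + E\right)^{2}\right)\right) \frac{3}{E} = \left(9 + E + \left(-2 + E\right)^{2}\right) \frac{3}{E} = \frac{3 \left(9 + E + \left(-2 + E\right)^{2}\right)}{E}$)
$323 \left(D{\left(H{\left(2,2 \right)} \right)} + y\right) = 323 \left(\left(-9 + 3 \left(\left(-5\right) 2\right) + \frac{39}{\left(-5\right) 2}\right) + 59\right) = 323 \left(\left(-9 + 3 \left(-10\right) + \frac{39}{-10}\right) + 59\right) = 323 \left(\left(-9 - 30 + 39 \left(- \frac{1}{10}\right)\right) + 59\right) = 323 \left(\left(-9 - 30 - \frac{39}{10}\right) + 59\right) = 323 \left(- \frac{429}{10} + 59\right) = 323 \cdot \frac{161}{10} = \frac{52003}{10}$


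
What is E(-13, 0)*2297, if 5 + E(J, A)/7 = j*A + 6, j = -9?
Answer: 16079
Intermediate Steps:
E(J, A) = 7 - 63*A (E(J, A) = -35 + 7*(-9*A + 6) = -35 + 7*(6 - 9*A) = -35 + (42 - 63*A) = 7 - 63*A)
E(-13, 0)*2297 = (7 - 63*0)*2297 = (7 + 0)*2297 = 7*2297 = 16079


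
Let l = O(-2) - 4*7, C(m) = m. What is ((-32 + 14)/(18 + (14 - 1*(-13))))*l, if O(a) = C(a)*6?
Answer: 16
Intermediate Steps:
O(a) = 6*a (O(a) = a*6 = 6*a)
l = -40 (l = 6*(-2) - 4*7 = -12 - 28 = -40)
((-32 + 14)/(18 + (14 - 1*(-13))))*l = ((-32 + 14)/(18 + (14 - 1*(-13))))*(-40) = -18/(18 + (14 + 13))*(-40) = -18/(18 + 27)*(-40) = -18/45*(-40) = -18*1/45*(-40) = -2/5*(-40) = 16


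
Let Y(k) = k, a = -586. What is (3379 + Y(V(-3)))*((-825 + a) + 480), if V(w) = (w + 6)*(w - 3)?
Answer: -3129091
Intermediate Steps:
V(w) = (-3 + w)*(6 + w) (V(w) = (6 + w)*(-3 + w) = (-3 + w)*(6 + w))
(3379 + Y(V(-3)))*((-825 + a) + 480) = (3379 + (-18 + (-3)² + 3*(-3)))*((-825 - 586) + 480) = (3379 + (-18 + 9 - 9))*(-1411 + 480) = (3379 - 18)*(-931) = 3361*(-931) = -3129091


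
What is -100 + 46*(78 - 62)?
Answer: 636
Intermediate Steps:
-100 + 46*(78 - 62) = -100 + 46*16 = -100 + 736 = 636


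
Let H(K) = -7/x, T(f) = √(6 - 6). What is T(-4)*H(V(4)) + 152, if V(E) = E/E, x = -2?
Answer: 152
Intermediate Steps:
V(E) = 1
T(f) = 0 (T(f) = √0 = 0)
H(K) = 7/2 (H(K) = -7/(-2) = -7*(-½) = 7/2)
T(-4)*H(V(4)) + 152 = 0*(7/2) + 152 = 0 + 152 = 152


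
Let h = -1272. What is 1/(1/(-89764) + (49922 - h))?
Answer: 89764/4595378215 ≈ 1.9534e-5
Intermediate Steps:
1/(1/(-89764) + (49922 - h)) = 1/(1/(-89764) + (49922 - 1*(-1272))) = 1/(-1/89764 + (49922 + 1272)) = 1/(-1/89764 + 51194) = 1/(4595378215/89764) = 89764/4595378215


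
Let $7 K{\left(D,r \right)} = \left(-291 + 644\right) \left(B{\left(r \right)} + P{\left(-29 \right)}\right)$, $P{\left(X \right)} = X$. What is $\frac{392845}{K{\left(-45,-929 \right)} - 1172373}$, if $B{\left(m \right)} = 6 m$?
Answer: $- \frac{549983}{2036894} \approx -0.27001$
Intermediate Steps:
$K{\left(D,r \right)} = - \frac{10237}{7} + \frac{2118 r}{7}$ ($K{\left(D,r \right)} = \frac{\left(-291 + 644\right) \left(6 r - 29\right)}{7} = \frac{353 \left(-29 + 6 r\right)}{7} = \frac{-10237 + 2118 r}{7} = - \frac{10237}{7} + \frac{2118 r}{7}$)
$\frac{392845}{K{\left(-45,-929 \right)} - 1172373} = \frac{392845}{\left(- \frac{10237}{7} + \frac{2118}{7} \left(-929\right)\right) - 1172373} = \frac{392845}{\left(- \frac{10237}{7} - \frac{1967622}{7}\right) - 1172373} = \frac{392845}{- \frac{1977859}{7} - 1172373} = \frac{392845}{- \frac{10184470}{7}} = 392845 \left(- \frac{7}{10184470}\right) = - \frac{549983}{2036894}$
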